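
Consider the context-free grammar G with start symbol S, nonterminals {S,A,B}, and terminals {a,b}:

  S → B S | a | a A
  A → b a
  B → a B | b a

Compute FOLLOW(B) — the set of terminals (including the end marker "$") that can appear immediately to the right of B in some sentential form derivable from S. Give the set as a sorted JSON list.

FIRST sets, iterate to fixpoint:
iter 1:
  A via A→b a: +{b}
  B via B→a B: +{a}
  B via B→b a: +{b}
  S via S→B S: +{a,b}
  FIRST[S]={a,b}  FIRST[A]={b}  FIRST[B]={a,b}
iter 2: done
  FIRST[S]={a,b}  FIRST[A]={b}  FIRST[B]={a,b}

FOLLOW iteration:
FOLLOW(S) := {$}
round 1:
  S→B S: FOLLOW(B) ⊇ FIRST(S) = {a,b}; new: +{a,b}
  S→a A: FOLLOW(A) ⊇ FOLLOW(S) ⊇ {$}; new: +{$}
  FOLLOW[S]={$}  FOLLOW[A]={$}  FOLLOW[B]={a,b}
round 2: — fixpoint
  FOLLOW[S]={$}  FOLLOW[A]={$}  FOLLOW[B]={a,b}

FOLLOW(B) = ["a", "b"]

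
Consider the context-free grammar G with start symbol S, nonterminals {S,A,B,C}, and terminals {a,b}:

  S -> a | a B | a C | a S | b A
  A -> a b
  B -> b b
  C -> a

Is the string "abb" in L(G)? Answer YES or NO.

Convert to CNF:
  S -> T0 B | T0 C | T0 S | T1 A | a
  A -> T0 T1
  B -> T1 T1
  C -> a
  T0 -> a
  T1 -> b

CYK fill:
  T[0,0] 'a' = {C,S,T0}  orig:{C,S}
  T[1,1] 'b' = {T1}  orig:{}
  T[2,2] 'b' = {T1}  orig:{}
  T[0,1] 'ab' = {A}
  T[1,2] 'bb' = {B}
  T[0,2] 'abb' = {S}

S ∈ T[0,2] ⇒ YES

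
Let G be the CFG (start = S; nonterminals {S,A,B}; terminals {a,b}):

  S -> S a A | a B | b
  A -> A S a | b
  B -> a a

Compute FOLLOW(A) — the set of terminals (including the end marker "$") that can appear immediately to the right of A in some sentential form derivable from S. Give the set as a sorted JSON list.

Compute FIRST by fixpoint:
iter 1:
  A via A→b: +{b}
  B via B→a a: +{a}
  S via S→a B: +{a}
  S via S→b: +{b}
  S: {a,b}  A: {b}  B: {a}
iter 2: done
  S: {a,b}  A: {b}  B: {a}

FOLLOW sets:
FOLLOW(S) := {$}
round 1:
  A→A S a: FOLLOW(A) ⊇ FIRST(S) = {a,b}; new: +{a,b}
  A→A S a: FOLLOW(S) ⊇ FIRST(a) = {a}; new: +{a}
  S→S a A: FOLLOW(A) ⊇ FOLLOW(S) ⊇ {$,a}; new: +{$}
  S→a B: FOLLOW(B) ⊇ FOLLOW(S) ⊇ {$,a}; new: +{$,a}
  FOLLOW[S]={$,a}  FOLLOW[A]={$,a,b}  FOLLOW[B]={$,a}
round 2: — fixpoint
  FOLLOW[S]={$,a}  FOLLOW[A]={$,a,b}  FOLLOW[B]={$,a}

FOLLOW(A) = ["$", "a", "b"]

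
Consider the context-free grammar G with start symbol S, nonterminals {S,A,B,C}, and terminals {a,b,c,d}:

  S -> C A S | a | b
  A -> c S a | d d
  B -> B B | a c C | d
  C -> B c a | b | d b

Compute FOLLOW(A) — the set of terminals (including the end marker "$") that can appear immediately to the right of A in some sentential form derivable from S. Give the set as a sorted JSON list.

FIRST iteration:
iter 1:
  A via A→c S a: +{c}
  A via A→d d: +{d}
  B via B→a c C: +{a}
  B via B→d: +{d}
  C via C→B c a: +{a,d}
  C via C→b: +{b}
  S via S→C A S: +{a,b,d}
  FIRST(S)={a,b,d}  FIRST(A)={c,d}  FIRST(B)={a,d}  FIRST(C)={a,b,d}
iter 2: (no change)
  FIRST(S)={a,b,d}  FIRST(A)={c,d}  FIRST(B)={a,d}  FIRST(C)={a,b,d}

FOLLOW iteration:
FOLLOW(S) := {$}
iter 1:
  A→c S a: FOLLOW(S) ⊇ FIRST(a) = {a}; new: +{a}
  B→B B: FOLLOW(B) ⊇ FIRST(B) = {a,d}; new: +{a,d}
  B→a c C: FOLLOW(C) ⊇ FOLLOW(B) ⊇ {a,d}; new: +{a,d}
  C→B c a: FOLLOW(B) ⊇ FIRST(c) = {c}; new: +{c}
  S→C A S: FOLLOW(C) ⊇ FIRST(A) = {c,d}; new: +{c}
  S→C A S: FOLLOW(A) ⊇ FIRST(S) = {a,b,d}; new: +{a,b,d}
  FOLLOW(S)={$,a}  FOLLOW(A)={a,b,d}  FOLLOW(B)={a,c,d}  FOLLOW(C)={a,c,d}
iter 2: — fixpoint
  FOLLOW(S)={$,a}  FOLLOW(A)={a,b,d}  FOLLOW(B)={a,c,d}  FOLLOW(C)={a,c,d}

FOLLOW(A) = ["a", "b", "d"]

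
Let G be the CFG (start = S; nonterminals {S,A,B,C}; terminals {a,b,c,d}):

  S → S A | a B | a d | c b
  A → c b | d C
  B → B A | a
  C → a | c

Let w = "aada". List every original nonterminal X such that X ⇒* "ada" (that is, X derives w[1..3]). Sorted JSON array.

Convert to CNF:
  S -> S A | T0 T1 | T3 B | T3 T2
  A -> T0 T1 | T2 C
  B -> B A | a
  C -> a | c
  T0 -> c
  T1 -> b
  T2 -> d
  T3 -> a

CYK table (by increasing span) (cells [i..j] with 1 ≤ i ≤ j ≤ 3 only):
  cell(1,1) a: {B,C,T3}  orig:{B,C}
  cell(2,2) d: {T2}  orig:{}
  cell(3,3) a: {B,C,T3}  orig:{B,C}
  cell(1,2) ad: {S}
  cell(2,3) da: {A}
  cell(1,3) ada: {B}

Original NTs in T[1,3] deriving "ada": ["B"]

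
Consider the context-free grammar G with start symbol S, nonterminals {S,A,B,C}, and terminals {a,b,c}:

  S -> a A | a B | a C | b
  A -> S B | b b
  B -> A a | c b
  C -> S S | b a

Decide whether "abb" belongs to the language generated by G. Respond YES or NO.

CNF form of G:
  S -> T1 A | T1 B | T1 C | b
  A -> S B | T0 T0
  B -> A T1 | T2 T0
  C -> S S | T0 T1
  T0 -> b
  T1 -> a
  T2 -> c

CYK fill:
  cell(0,0) a: {T1}  orig:{}
  cell(1,1) b: {S,T0}  orig:{S}
  cell(2,2) b: {S,T0}  orig:{S}
  cell(0,1) ab: ∅
  cell(1,2) bb: {A,C}
  cell(0,2) abb: {S}

S ∈ T[0,2] ⇒ YES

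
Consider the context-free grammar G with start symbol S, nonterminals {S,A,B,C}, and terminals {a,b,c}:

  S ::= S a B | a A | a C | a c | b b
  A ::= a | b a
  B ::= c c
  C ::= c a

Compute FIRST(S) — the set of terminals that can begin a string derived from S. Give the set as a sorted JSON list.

Compute FIRST by fixpoint:
iter 1:
  A via A→a: +{a}
  A via A→b a: +{b}
  B via B→c c: +{c}
  C via C→c a: +{c}
  S via S→a A: +{a}
  S via S→b b: +{b}
  FIRST(S)={a,b}  FIRST(A)={a,b}  FIRST(B)={c}  FIRST(C)={c}
iter 2: (stable)
  FIRST(S)={a,b}  FIRST(A)={a,b}  FIRST(B)={c}  FIRST(C)={c}

FIRST(S) = ["a", "b"]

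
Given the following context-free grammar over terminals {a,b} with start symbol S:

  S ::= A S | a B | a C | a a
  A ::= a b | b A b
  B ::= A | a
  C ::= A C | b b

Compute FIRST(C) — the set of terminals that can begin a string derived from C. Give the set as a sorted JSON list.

FIRST sets, iterate to fixpoint:
round 1:
  A via A→a b: +{a}
  A via A→b A b: +{b}
  B via B→A: +{a,b}
  C via C→A C: +{a,b}
  S via S→A S: +{a,b}
  FIRST[S]={a,b}  FIRST[A]={a,b}  FIRST[B]={a,b}  FIRST[C]={a,b}
round 2: (stable)
  FIRST[S]={a,b}  FIRST[A]={a,b}  FIRST[B]={a,b}  FIRST[C]={a,b}

FIRST(C) = ["a", "b"]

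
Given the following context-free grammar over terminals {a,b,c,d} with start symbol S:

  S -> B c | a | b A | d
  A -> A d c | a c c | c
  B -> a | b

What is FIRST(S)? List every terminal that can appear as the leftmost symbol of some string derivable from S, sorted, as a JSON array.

Compute FIRST by fixpoint:
iter 1:
  A via A→a c c: +{a}
  A via A→c: +{c}
  B via B→a: +{a}
  B via B→b: +{b}
  S via S→B c: +{a,b}
  S via S→d: +{d}
  S: {a,b,d}  A: {a,c}  B: {a,b}
iter 2: — fixpoint
  S: {a,b,d}  A: {a,c}  B: {a,b}

FIRST(S) = ["a", "b", "d"]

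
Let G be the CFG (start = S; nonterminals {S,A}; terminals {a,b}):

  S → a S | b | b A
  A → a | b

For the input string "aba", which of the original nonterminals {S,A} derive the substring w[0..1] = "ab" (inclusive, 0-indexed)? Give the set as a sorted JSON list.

Convert to CNF:
  S -> T0 S | T1 A | b
  A -> a | b
  T0 -> a
  T1 -> b

Fill CYK table bottom-up — only the sub-triangle for w[0..1]:
  [0..0]={A,T0}  "a"  orig:{A}
  [1..1]={A,S,T1}  "b"  orig:{A,S}
  [0..1]={S}  "ab"

Original NTs in T[0,1] deriving "ab": ["S"]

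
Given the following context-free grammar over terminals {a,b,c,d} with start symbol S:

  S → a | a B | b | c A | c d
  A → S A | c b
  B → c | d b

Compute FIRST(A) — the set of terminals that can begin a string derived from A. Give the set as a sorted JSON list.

Compute FIRST by fixpoint:
iter 1:
  A via A→c b: +{c}
  B via B→c: +{c}
  B via B→d b: +{d}
  S via S→a: +{a}
  S via S→b: +{b}
  S via S→c A: +{c}
  FIRST(S)={a,b,c}  FIRST(A)={c}  FIRST(B)={c,d}
iter 2:
  A via A→S A: +{a,b}
  FIRST(S)={a,b,c}  FIRST(A)={a,b,c}  FIRST(B)={c,d}
iter 3: (stable)
  FIRST(S)={a,b,c}  FIRST(A)={a,b,c}  FIRST(B)={c,d}

FIRST(A) = ["a", "b", "c"]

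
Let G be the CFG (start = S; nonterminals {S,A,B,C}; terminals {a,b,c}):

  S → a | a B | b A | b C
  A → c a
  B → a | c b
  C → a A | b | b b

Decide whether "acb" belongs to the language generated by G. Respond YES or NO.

Convert to CNF:
  S -> T1 B | T2 A | T2 C | a
  A -> T0 T1
  B -> T0 T2 | a
  C -> T1 A | T2 T2 | b
  T0 -> c
  T1 -> a
  T2 -> b

CYK table (by increasing span):
  T[0,0] 'a' = {B,S,T1}  orig:{B,S}
  T[1,1] 'c' = {T0}  orig:{}
  T[2,2] 'b' = {C,T2}  orig:{C}
  T[0,1] 'ac' = ∅
  T[1,2] 'cb' = {B}
  T[0,2] 'acb' = {S}

S ∈ T[0,2] ⇒ YES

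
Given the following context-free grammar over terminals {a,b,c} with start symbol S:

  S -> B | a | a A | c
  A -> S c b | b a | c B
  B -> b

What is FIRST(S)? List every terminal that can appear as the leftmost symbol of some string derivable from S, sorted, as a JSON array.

Compute FIRST by fixpoint:
iter 1:
  A via A→b a: +{b}
  A via A→c B: +{c}
  B via B→b: +{b}
  S via S→B: +{b}
  S via S→a: +{a}
  S via S→c: +{c}
  S: {a,b,c}  A: {b,c}  B: {b}
iter 2:
  A via A→S c b: +{a}
  S: {a,b,c}  A: {a,b,c}  B: {b}
iter 3: (stable)
  S: {a,b,c}  A: {a,b,c}  B: {b}

FIRST(S) = ["a", "b", "c"]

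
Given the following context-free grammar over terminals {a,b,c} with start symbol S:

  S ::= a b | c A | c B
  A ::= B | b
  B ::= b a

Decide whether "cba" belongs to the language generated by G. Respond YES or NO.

CNF form of G:
  S -> T1 T0 | T2 A | T2 B
  A -> T0 T1 | b
  B -> T0 T1
  T0 -> b
  T1 -> a
  T2 -> c

CYK table (by increasing span):
  T[0,0] 'c' = {T2}  orig:{}
  T[1,1] 'b' = {A,T0}  orig:{A}
  T[2,2] 'a' = {T1}  orig:{}
  T[0,1] 'cb' = {S}
  T[1,2] 'ba' = {A,B}
  T[0,2] 'cba' = {S}

S ∈ T[0,2] ⇒ YES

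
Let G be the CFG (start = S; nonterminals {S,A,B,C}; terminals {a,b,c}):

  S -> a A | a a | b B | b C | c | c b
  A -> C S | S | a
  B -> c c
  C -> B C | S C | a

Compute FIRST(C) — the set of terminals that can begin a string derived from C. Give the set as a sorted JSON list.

FIRST sets, iterate to fixpoint:
pass 1:
  A via A→a: +{a}
  B via B→c c: +{c}
  C via C→B C: +{c}
  C via C→a: +{a}
  S via S→a A: +{a}
  S via S→b B: +{b}
  S via S→c: +{c}
  FIRST[S]={a,b,c}  FIRST[A]={a}  FIRST[B]={c}  FIRST[C]={a,c}
pass 2:
  A via A→C S: +{c}
  A via A→S: +{b}
  C via C→S C: +{b}
  FIRST[S]={a,b,c}  FIRST[A]={a,b,c}  FIRST[B]={c}  FIRST[C]={a,b,c}
pass 3: (no change)
  FIRST[S]={a,b,c}  FIRST[A]={a,b,c}  FIRST[B]={c}  FIRST[C]={a,b,c}

FIRST(C) = ["a", "b", "c"]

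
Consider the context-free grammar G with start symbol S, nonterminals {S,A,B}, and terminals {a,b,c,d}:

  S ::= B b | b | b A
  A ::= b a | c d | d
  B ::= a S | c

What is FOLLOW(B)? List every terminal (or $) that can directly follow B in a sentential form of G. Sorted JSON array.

FIRST sets, iterate to fixpoint:
[1]
  A via A→b a: +{b}
  A via A→c d: +{c}
  A via A→d: +{d}
  B via B→a S: +{a}
  B via B→c: +{c}
  S via S→B b: +{a,c}
  S via S→b: +{b}
  FIRST[S]={a,b,c}  FIRST[A]={b,c,d}  FIRST[B]={a,c}
[2] — fixpoint
  FIRST[S]={a,b,c}  FIRST[A]={b,c,d}  FIRST[B]={a,c}

FOLLOW sets:
initialize: $ ∈ FOLLOW(S)
[1]
  S→B b: FOLLOW(B) ⊇ FIRST(b) = {b}; new: +{b}
  S→b A: FOLLOW(A) ⊇ FOLLOW(S) ⊇ {$}; new: +{$}
  FOLLOW[S]={$}  FOLLOW[A]={$}  FOLLOW[B]={b}
[2]
  B→a S: FOLLOW(S) ⊇ FOLLOW(B) ⊇ {b}; new: +{b}
  S→b A: FOLLOW(A) ⊇ FOLLOW(S) ⊇ {$,b}; new: +{b}
  FOLLOW[S]={$,b}  FOLLOW[A]={$,b}  FOLLOW[B]={b}
[3] done
  FOLLOW[S]={$,b}  FOLLOW[A]={$,b}  FOLLOW[B]={b}

FOLLOW(B) = ["b"]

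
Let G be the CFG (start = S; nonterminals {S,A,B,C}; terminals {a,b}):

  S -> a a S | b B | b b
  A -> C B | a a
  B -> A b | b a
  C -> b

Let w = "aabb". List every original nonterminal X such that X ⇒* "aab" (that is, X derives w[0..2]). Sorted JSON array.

CNF form of G:
  S -> T0 X2 | T1 B | T1 T1
  A -> C B | T0 T0
  B -> A T1 | T1 T0
  C -> b
  T0 -> a
  T1 -> b
  X2 -> T0 S

CYK fill — only the sub-triangle for w[0..2]:
  cell(0,0) a: {T0}  orig:{}
  cell(1,1) a: {T0}  orig:{}
  cell(2,2) b: {C,T1}  orig:{C}
  cell(0,1) aa: {A}
  cell(1,2) ab: ∅
  cell(0,2) aab: {B}

Original NTs in T[0,2] deriving "aab": ["B"]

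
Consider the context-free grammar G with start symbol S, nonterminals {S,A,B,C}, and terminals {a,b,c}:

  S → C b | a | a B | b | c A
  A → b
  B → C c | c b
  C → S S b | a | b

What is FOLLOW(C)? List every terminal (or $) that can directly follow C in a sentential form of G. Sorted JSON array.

FIRST sets, iterate to fixpoint:
[1]
  A via A→b: +{b}
  B via B→c b: +{c}
  C via C→a: +{a}
  C via C→b: +{b}
  S via S→C b: +{a,b}
  S via S→c A: +{c}
  FIRST[S]={a,b,c}  FIRST[A]={b}  FIRST[B]={c}  FIRST[C]={a,b}
[2]
  B via B→C c: +{a,b}
  C via C→S S b: +{c}
  FIRST[S]={a,b,c}  FIRST[A]={b}  FIRST[B]={a,b,c}  FIRST[C]={a,b,c}
[3] — fixpoint
  FIRST[S]={a,b,c}  FIRST[A]={b}  FIRST[B]={a,b,c}  FIRST[C]={a,b,c}

FOLLOW iteration:
initialize: $ ∈ FOLLOW(S)
iter 1:
  B→C c: FOLLOW(C) ⊇ FIRST(c) = {c}; new: +{c}
  C→S S b: FOLLOW(S) ⊇ FIRST(S) = {a,b,c}; new: +{a,b,c}
  S→C b: FOLLOW(C) ⊇ FIRST(b) = {b}; new: +{b}
  S→a B: FOLLOW(B) ⊇ FOLLOW(S) ⊇ {$,a,b,c}; new: +{$,a,b,c}
  S→c A: FOLLOW(A) ⊇ FOLLOW(S) ⊇ {$,a,b,c}; new: +{$,a,b,c}
  S: {$,a,b,c}  A: {$,a,b,c}  B: {$,a,b,c}  C: {b,c}
iter 2: (stable)
  S: {$,a,b,c}  A: {$,a,b,c}  B: {$,a,b,c}  C: {b,c}

FOLLOW(C) = ["b", "c"]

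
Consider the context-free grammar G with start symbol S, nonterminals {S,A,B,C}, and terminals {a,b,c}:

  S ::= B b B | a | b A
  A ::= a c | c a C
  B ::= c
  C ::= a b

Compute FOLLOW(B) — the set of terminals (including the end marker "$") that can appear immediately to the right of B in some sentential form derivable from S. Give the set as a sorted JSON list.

Compute FIRST by fixpoint:
[1]
  A via A→a c: +{a}
  A via A→c a C: +{c}
  B via B→c: +{c}
  C via C→a b: +{a}
  S via S→B b B: +{c}
  S via S→a: +{a}
  S via S→b A: +{b}
  FIRST(S)={a,b,c}  FIRST(A)={a,c}  FIRST(B)={c}  FIRST(C)={a}
[2] done
  FIRST(S)={a,b,c}  FIRST(A)={a,c}  FIRST(B)={c}  FIRST(C)={a}

FOLLOW sets:
seed FOLLOW(S) with $
iter 1:
  S→B b B: FOLLOW(B) ⊇ FIRST(b) = {b}; new: +{b}
  S→B b B: FOLLOW(B) ⊇ FOLLOW(S) ⊇ {$}; new: +{$}
  S→b A: FOLLOW(A) ⊇ FOLLOW(S) ⊇ {$}; new: +{$}
  S: {$}  A: {$}  B: {$,b}  C: {}
iter 2:
  A→c a C: FOLLOW(C) ⊇ FOLLOW(A) ⊇ {$}; new: +{$}
  S: {$}  A: {$}  B: {$,b}  C: {$}
iter 3: done
  S: {$}  A: {$}  B: {$,b}  C: {$}

FOLLOW(B) = ["$", "b"]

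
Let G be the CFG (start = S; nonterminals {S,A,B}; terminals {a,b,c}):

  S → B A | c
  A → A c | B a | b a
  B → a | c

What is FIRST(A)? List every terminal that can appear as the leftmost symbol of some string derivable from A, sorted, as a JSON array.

FIRST sets, iterate to fixpoint:
pass 1:
  A via A→b a: +{b}
  B via B→a: +{a}
  B via B→c: +{c}
  S via S→B A: +{a,c}
  S: {a,c}  A: {b}  B: {a,c}
pass 2:
  A via A→B a: +{a,c}
  S: {a,c}  A: {a,b,c}  B: {a,c}
pass 3: — fixpoint
  S: {a,c}  A: {a,b,c}  B: {a,c}

FIRST(A) = ["a", "b", "c"]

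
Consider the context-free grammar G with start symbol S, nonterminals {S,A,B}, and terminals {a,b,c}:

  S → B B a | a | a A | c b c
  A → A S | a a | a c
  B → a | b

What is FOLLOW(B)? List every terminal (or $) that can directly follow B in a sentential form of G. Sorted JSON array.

FIRST iteration:
round 1:
  A via A→a a: +{a}
  B via B→a: +{a}
  B via B→b: +{b}
  S via S→B B a: +{a,b}
  S via S→c b c: +{c}
  FIRST(S)={a,b,c}  FIRST(A)={a}  FIRST(B)={a,b}
round 2: (no change)
  FIRST(S)={a,b,c}  FIRST(A)={a}  FIRST(B)={a,b}

Compute FOLLOW by fixpoint:
FOLLOW(S) := {$}
round 1:
  A→A S: FOLLOW(A) ⊇ FIRST(S) = {a,b,c}; new: +{a,b,c}
  A→A S: FOLLOW(S) ⊇ FOLLOW(A) ⊇ {a,b,c}; new: +{a,b,c}
  S→B B a: FOLLOW(B) ⊇ FIRST(B) = {a,b}; new: +{a,b}
  S→a A: FOLLOW(A) ⊇ FOLLOW(S) ⊇ {$,a,b,c}; new: +{$}
  FOLLOW[S]={$,a,b,c}  FOLLOW[A]={$,a,b,c}  FOLLOW[B]={a,b}
round 2: — fixpoint
  FOLLOW[S]={$,a,b,c}  FOLLOW[A]={$,a,b,c}  FOLLOW[B]={a,b}

FOLLOW(B) = ["a", "b"]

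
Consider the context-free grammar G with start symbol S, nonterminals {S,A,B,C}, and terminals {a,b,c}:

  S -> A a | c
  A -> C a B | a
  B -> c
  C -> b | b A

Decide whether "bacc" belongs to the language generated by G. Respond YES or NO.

CNF form of G:
  S -> A T0 | c
  A -> C X2 | a
  B -> c
  C -> T1 A | b
  T0 -> a
  T1 -> b
  X2 -> T0 B

Fill CYK table bottom-up:
  cell(0,0) b: {C,T1}  orig:{C}
  cell(1,1) a: {A,T0}  orig:{A}
  cell(2,2) c: {B,S}
  cell(3,3) c: {B,S}
  cell(0,1) ba: {C}
  cell(1,2) ac: {X2}  orig:{}
  cell(2,3) cc: ∅
  cell(0,2) bac: {A}
  cell(1,3) acc: ∅
  cell(0,3) bacc: ∅

S ∉ T[0,3] ⇒ NO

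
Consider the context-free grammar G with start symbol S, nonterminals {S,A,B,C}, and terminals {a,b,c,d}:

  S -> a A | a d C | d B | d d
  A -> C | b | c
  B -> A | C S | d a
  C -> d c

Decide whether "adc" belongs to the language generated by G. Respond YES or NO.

Convert to CNF:
  S -> T0 B | T0 T0 | T2 A | T2 X3
  A -> T0 T1 | b | c
  B -> C S | T0 T1 | T0 T2 | b | c
  C -> T0 T1
  T0 -> d
  T1 -> c
  T2 -> a
  X3 -> T0 C

Fill CYK table bottom-up:
  cell(0,0) a: {T2}  orig:{}
  cell(1,1) d: {T0}  orig:{}
  cell(2,2) c: {A,B,T1}  orig:{A,B}
  cell(0,1) ad: ∅
  cell(1,2) dc: {A,B,C,S}
  cell(0,2) adc: {S}

S ∈ T[0,2] ⇒ YES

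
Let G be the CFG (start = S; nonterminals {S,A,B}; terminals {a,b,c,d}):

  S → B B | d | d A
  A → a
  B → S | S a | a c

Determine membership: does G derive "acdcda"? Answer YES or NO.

CNF form of G:
  S -> B B | T2 A | d
  A -> a
  B -> B B | S T0 | T0 T1 | T2 A | d
  T0 -> a
  T1 -> c
  T2 -> d

CYK fill:
  [0..0]={A,T0}  "a"  orig:{A}
  [1..1]={T1}  "c"  orig:{}
  [2..2]={B,S,T2}  "d"  orig:{B,S}
  [3..3]={T1}  "c"  orig:{}
  [4..4]={B,S,T2}  "d"  orig:{B,S}
  [5..5]={A,T0}  "a"  orig:{A}
  [0..1]={B}  "ac"
  [1..2]=∅  "cd"
  [2..3]=∅  "dc"
  [3..4]=∅  "cd"
  [4..5]={B,S}  "da"
  [0..2]={B,S}  "acd"
  [1..3]=∅  "cdc"
  [2..4]=∅  "dcd"
  [3..5]=∅  "cda"
  [0..3]=∅  "acdc"
  [1..4]=∅  "cdcd"
  [2..5]=∅  "dcda"
  [0..4]=∅  "acdcd"
  [1..5]=∅  "cdcda"
  [0..5]=∅  "acdcda"

S ∉ T[0,5] ⇒ NO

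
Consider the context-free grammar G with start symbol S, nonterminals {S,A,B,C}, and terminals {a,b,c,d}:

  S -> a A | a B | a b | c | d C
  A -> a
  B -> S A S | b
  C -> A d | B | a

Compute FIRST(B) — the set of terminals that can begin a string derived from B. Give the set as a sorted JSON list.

FIRST iteration:
pass 1:
  A via A→a: +{a}
  B via B→b: +{b}
  C via C→A d: +{a}
  C via C→B: +{b}
  S via S→a A: +{a}
  S via S→c: +{c}
  S via S→d C: +{d}
  FIRST(S)={a,c,d}  FIRST(A)={a}  FIRST(B)={b}  FIRST(C)={a,b}
pass 2:
  B via B→S A S: +{a,c,d}
  C via C→B: +{c,d}
  FIRST(S)={a,c,d}  FIRST(A)={a}  FIRST(B)={a,b,c,d}  FIRST(C)={a,b,c,d}
pass 3: done
  FIRST(S)={a,c,d}  FIRST(A)={a}  FIRST(B)={a,b,c,d}  FIRST(C)={a,b,c,d}

FIRST(B) = ["a", "b", "c", "d"]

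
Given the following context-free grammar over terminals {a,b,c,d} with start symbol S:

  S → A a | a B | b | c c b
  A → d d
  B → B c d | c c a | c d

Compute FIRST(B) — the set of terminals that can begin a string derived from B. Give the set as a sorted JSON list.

Compute FIRST by fixpoint:
[1]
  A via A→d d: +{d}
  B via B→c c a: +{c}
  S via S→A a: +{d}
  S via S→a B: +{a}
  S via S→b: +{b}
  S via S→c c b: +{c}
  S: {a,b,c,d}  A: {d}  B: {c}
[2] — fixpoint
  S: {a,b,c,d}  A: {d}  B: {c}

FIRST(B) = ["c"]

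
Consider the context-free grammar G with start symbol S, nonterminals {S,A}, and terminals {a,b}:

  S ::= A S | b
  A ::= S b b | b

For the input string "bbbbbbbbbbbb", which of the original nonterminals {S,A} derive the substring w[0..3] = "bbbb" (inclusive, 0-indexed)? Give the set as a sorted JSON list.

Convert to CNF:
  S -> A S | b
  A -> S X1 | b
  T0 -> b
  X1 -> T0 T0

CYK fill (cells [i..j] with 0 ≤ i ≤ j ≤ 3 only):
  [0..0]={A,S,T0}  "b"  orig:{A,S}
  [1..1]={A,S,T0}  "b"  orig:{A,S}
  [2..2]={A,S,T0}  "b"  orig:{A,S}
  [3..3]={A,S,T0}  "b"  orig:{A,S}
  [0..1]={S,X1}  "bb"  orig:{S}
  [1..2]={S,X1}  "bb"  orig:{S}
  [2..3]={S,X1}  "bb"  orig:{S}
  [0..2]={A,S}  "bbb"
  [1..3]={A,S}  "bbb"
  [0..3]={A,S}  "bbbb"

Original NTs in T[0,3] deriving "bbbb": ["A", "S"]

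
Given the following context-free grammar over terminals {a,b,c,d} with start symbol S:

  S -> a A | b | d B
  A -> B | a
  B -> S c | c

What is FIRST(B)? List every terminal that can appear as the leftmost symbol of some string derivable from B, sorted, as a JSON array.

Compute FIRST by fixpoint:
round 1:
  A via A→a: +{a}
  B via B→c: +{c}
  S via S→a A: +{a}
  S via S→b: +{b}
  S via S→d B: +{d}
  FIRST(S)={a,b,d}  FIRST(A)={a}  FIRST(B)={c}
round 2:
  A via A→B: +{c}
  B via B→S c: +{a,b,d}
  FIRST(S)={a,b,d}  FIRST(A)={a,c}  FIRST(B)={a,b,c,d}
round 3:
  A via A→B: +{b,d}
  FIRST(S)={a,b,d}  FIRST(A)={a,b,c,d}  FIRST(B)={a,b,c,d}
round 4: done
  FIRST(S)={a,b,d}  FIRST(A)={a,b,c,d}  FIRST(B)={a,b,c,d}

FIRST(B) = ["a", "b", "c", "d"]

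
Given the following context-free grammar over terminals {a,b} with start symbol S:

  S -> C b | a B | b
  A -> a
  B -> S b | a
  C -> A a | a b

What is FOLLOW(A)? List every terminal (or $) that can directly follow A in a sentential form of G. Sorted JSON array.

FIRST sets, iterate to fixpoint:
round 1:
  A via A→a: +{a}
  B via B→a: +{a}
  C via C→A a: +{a}
  S via S→C b: +{a}
  S via S→b: +{b}
  S: {a,b}  A: {a}  B: {a}  C: {a}
round 2:
  B via B→S b: +{b}
  S: {a,b}  A: {a}  B: {a,b}  C: {a}
round 3: done
  S: {a,b}  A: {a}  B: {a,b}  C: {a}

FOLLOW iteration:
initialize: $ ∈ FOLLOW(S)
round 1:
  B→S b: FOLLOW(S) ⊇ FIRST(b) = {b}; new: +{b}
  C→A a: FOLLOW(A) ⊇ FIRST(a) = {a}; new: +{a}
  S→C b: FOLLOW(C) ⊇ FIRST(b) = {b}; new: +{b}
  S→a B: FOLLOW(B) ⊇ FOLLOW(S) ⊇ {$,b}; new: +{$,b}
  S: {$,b}  A: {a}  B: {$,b}  C: {b}
round 2: done
  S: {$,b}  A: {a}  B: {$,b}  C: {b}

FOLLOW(A) = ["a"]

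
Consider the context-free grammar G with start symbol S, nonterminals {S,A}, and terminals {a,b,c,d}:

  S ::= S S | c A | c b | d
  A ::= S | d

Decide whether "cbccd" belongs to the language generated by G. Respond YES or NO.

Convert to CNF:
  S -> S S | T0 A | T0 T1 | d
  A -> S S | T0 A | T0 T1 | d
  T0 -> c
  T1 -> b

CYK table (by increasing span):
  cell(0,0) c: {T0}  orig:{}
  cell(1,1) b: {T1}  orig:{}
  cell(2,2) c: {T0}  orig:{}
  cell(3,3) c: {T0}  orig:{}
  cell(4,4) d: {A,S}
  cell(0,1) cb: {A,S}
  cell(1,2) bc: ∅
  cell(2,3) cc: ∅
  cell(3,4) cd: {A,S}
  cell(0,2) cbc: ∅
  cell(1,3) bcc: ∅
  cell(2,4) ccd: {A,S}
  cell(0,3) cbcc: ∅
  cell(1,4) bccd: ∅
  cell(0,4) cbccd: {A,S}

S ∈ T[0,4] ⇒ YES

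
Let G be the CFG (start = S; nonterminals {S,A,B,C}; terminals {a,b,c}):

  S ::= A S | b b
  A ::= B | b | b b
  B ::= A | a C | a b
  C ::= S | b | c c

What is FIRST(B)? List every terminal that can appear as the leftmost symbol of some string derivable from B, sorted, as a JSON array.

FIRST sets, iterate to fixpoint:
[1]
  A via A→b: +{b}
  B via B→A: +{b}
  B via B→a C: +{a}
  C via C→b: +{b}
  C via C→c c: +{c}
  S via S→A S: +{b}
  FIRST(S)={b}  FIRST(A)={b}  FIRST(B)={a,b}  FIRST(C)={b,c}
[2]
  A via A→B: +{a}
  S via S→A S: +{a}
  FIRST(S)={a,b}  FIRST(A)={a,b}  FIRST(B)={a,b}  FIRST(C)={b,c}
[3]
  C via C→S: +{a}
  FIRST(S)={a,b}  FIRST(A)={a,b}  FIRST(B)={a,b}  FIRST(C)={a,b,c}
[4] (no change)
  FIRST(S)={a,b}  FIRST(A)={a,b}  FIRST(B)={a,b}  FIRST(C)={a,b,c}

FIRST(B) = ["a", "b"]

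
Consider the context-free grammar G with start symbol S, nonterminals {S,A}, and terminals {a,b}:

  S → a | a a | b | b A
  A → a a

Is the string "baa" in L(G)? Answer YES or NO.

Convert to CNF:
  S -> T0 T0 | T1 A | a | b
  A -> T0 T0
  T0 -> a
  T1 -> b

CYK fill:
  [0..0]={S,T1}  "b"  orig:{S}
  [1..1]={S,T0}  "a"  orig:{S}
  [2..2]={S,T0}  "a"  orig:{S}
  [0..1]=∅  "ba"
  [1..2]={A,S}  "aa"
  [0..2]={S}  "baa"

S ∈ T[0,2] ⇒ YES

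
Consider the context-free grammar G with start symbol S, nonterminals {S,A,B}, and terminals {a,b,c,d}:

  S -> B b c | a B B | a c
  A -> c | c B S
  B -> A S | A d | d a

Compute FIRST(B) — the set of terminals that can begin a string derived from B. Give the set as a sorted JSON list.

FIRST iteration:
round 1:
  A via A→c: +{c}
  B via B→A S: +{c}
  B via B→d a: +{d}
  S via S→B b c: +{c,d}
  S via S→a B B: +{a}
  FIRST[S]={a,c,d}  FIRST[A]={c}  FIRST[B]={c,d}
round 2: (no change)
  FIRST[S]={a,c,d}  FIRST[A]={c}  FIRST[B]={c,d}

FIRST(B) = ["c", "d"]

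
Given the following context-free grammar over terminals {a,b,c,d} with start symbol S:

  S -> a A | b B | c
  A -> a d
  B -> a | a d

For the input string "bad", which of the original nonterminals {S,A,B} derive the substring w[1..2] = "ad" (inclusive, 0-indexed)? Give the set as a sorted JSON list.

CNF form of G:
  S -> T0 A | T2 B | c
  A -> T0 T1
  B -> T0 T1 | a
  T0 -> a
  T1 -> d
  T2 -> b

CYK fill, restricted to cells inside w[1..2]:
  T[1,1] 'a' = {B,T0}  orig:{B}
  T[2,2] 'd' = {T1}  orig:{}
  T[1,2] 'ad' = {A,B}

Original NTs in T[1,2] deriving "ad": ["A", "B"]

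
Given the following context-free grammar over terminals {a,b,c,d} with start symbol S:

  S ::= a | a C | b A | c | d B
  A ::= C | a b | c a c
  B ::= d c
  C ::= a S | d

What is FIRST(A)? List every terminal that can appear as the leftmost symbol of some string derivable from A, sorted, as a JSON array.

FIRST iteration:
round 1:
  A via A→a b: +{a}
  A via A→c a c: +{c}
  B via B→d c: +{d}
  C via C→a S: +{a}
  C via C→d: +{d}
  S via S→a: +{a}
  S via S→b A: +{b}
  S via S→c: +{c}
  S via S→d B: +{d}
  S: {a,b,c,d}  A: {a,c}  B: {d}  C: {a,d}
round 2:
  A via A→C: +{d}
  S: {a,b,c,d}  A: {a,c,d}  B: {d}  C: {a,d}
round 3: (no change)
  S: {a,b,c,d}  A: {a,c,d}  B: {d}  C: {a,d}

FIRST(A) = ["a", "c", "d"]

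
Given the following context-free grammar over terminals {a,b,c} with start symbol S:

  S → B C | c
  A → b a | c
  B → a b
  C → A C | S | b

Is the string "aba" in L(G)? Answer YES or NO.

CNF form of G:
  S -> B C | c
  A -> T0 T1 | c
  B -> T1 T0
  C -> A C | B C | b | c
  T0 -> b
  T1 -> a

CYK table (by increasing span):
  T[0,0] 'a' = {T1}  orig:{}
  T[1,1] 'b' = {C,T0}  orig:{C}
  T[2,2] 'a' = {T1}  orig:{}
  T[0,1] 'ab' = {B}
  T[1,2] 'ba' = {A}
  T[0,2] 'aba' = ∅

S ∉ T[0,2] ⇒ NO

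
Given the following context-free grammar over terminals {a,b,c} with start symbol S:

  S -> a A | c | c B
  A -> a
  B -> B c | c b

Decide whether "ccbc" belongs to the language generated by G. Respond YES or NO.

Convert to CNF:
  S -> T0 B | T2 A | c
  A -> a
  B -> B T0 | T0 T1
  T0 -> c
  T1 -> b
  T2 -> a

Fill CYK table bottom-up:
  cell(0,0) c: {S,T0}  orig:{S}
  cell(1,1) c: {S,T0}  orig:{S}
  cell(2,2) b: {T1}  orig:{}
  cell(3,3) c: {S,T0}  orig:{S}
  cell(0,1) cc: ∅
  cell(1,2) cb: {B}
  cell(2,3) bc: ∅
  cell(0,2) ccb: {S}
  cell(1,3) cbc: {B}
  cell(0,3) ccbc: {S}

S ∈ T[0,3] ⇒ YES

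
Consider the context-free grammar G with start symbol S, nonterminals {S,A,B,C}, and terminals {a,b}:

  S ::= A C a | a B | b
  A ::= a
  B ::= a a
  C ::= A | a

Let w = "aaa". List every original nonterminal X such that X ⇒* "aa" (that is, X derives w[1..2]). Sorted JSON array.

CNF form of G:
  S -> A X1 | T0 B | b
  A -> a
  B -> T0 T0
  C -> a
  T0 -> a
  X1 -> C T0

CYK fill (cells [i..j] with 1 ≤ i ≤ j ≤ 2 only):
  cell(1,1) a: {A,C,T0}  orig:{A,C}
  cell(2,2) a: {A,C,T0}  orig:{A,C}
  cell(1,2) aa: {B,X1}  orig:{B}

Original NTs in T[1,2] deriving "aa": ["B"]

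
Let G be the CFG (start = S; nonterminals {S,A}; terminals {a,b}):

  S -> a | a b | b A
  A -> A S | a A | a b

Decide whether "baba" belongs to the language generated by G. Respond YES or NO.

CNF form of G:
  S -> T0 T1 | T1 A | a
  A -> A S | T0 A | T0 T1
  T0 -> a
  T1 -> b

CYK fill:
  [0..0]={T1}  "b"  orig:{}
  [1..1]={S,T0}  "a"  orig:{S}
  [2..2]={T1}  "b"  orig:{}
  [3..3]={S,T0}  "a"  orig:{S}
  [0..1]=∅  "ba"
  [1..2]={A,S}  "ab"
  [2..3]=∅  "ba"
  [0..2]={S}  "bab"
  [1..3]={A}  "aba"
  [0..3]={S}  "baba"

S ∈ T[0,3] ⇒ YES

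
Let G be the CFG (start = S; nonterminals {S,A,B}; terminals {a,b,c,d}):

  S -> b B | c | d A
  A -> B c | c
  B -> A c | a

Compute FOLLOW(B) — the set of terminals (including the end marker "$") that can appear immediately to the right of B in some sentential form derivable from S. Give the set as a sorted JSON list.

FIRST sets, iterate to fixpoint:
pass 1:
  A via A→c: +{c}
  B via B→A c: +{c}
  B via B→a: +{a}
  S via S→b B: +{b}
  S via S→c: +{c}
  S via S→d A: +{d}
  S: {b,c,d}  A: {c}  B: {a,c}
pass 2:
  A via A→B c: +{a}
  S: {b,c,d}  A: {a,c}  B: {a,c}
pass 3: (no change)
  S: {b,c,d}  A: {a,c}  B: {a,c}

FOLLOW iteration:
FOLLOW(S) := {$}
round 1:
  A→B c: FOLLOW(B) ⊇ FIRST(c) = {c}; new: +{c}
  B→A c: FOLLOW(A) ⊇ FIRST(c) = {c}; new: +{c}
  S→b B: FOLLOW(B) ⊇ FOLLOW(S) ⊇ {$}; new: +{$}
  S→d A: FOLLOW(A) ⊇ FOLLOW(S) ⊇ {$}; new: +{$}
  S: {$}  A: {$,c}  B: {$,c}
round 2: (no change)
  S: {$}  A: {$,c}  B: {$,c}

FOLLOW(B) = ["$", "c"]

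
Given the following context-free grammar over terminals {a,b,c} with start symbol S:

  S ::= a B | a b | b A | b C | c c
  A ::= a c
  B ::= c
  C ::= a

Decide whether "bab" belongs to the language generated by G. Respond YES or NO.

Convert to CNF:
  S -> T0 B | T0 T2 | T1 T1 | T2 A | T2 C
  A -> T0 T1
  B -> c
  C -> a
  T0 -> a
  T1 -> c
  T2 -> b

Fill CYK table bottom-up:
  [0..0]={T2}  "b"  orig:{}
  [1..1]={C,T0}  "a"  orig:{C}
  [2..2]={T2}  "b"  orig:{}
  [0..1]={S}  "ba"
  [1..2]={S}  "ab"
  [0..2]=∅  "bab"

S ∉ T[0,2] ⇒ NO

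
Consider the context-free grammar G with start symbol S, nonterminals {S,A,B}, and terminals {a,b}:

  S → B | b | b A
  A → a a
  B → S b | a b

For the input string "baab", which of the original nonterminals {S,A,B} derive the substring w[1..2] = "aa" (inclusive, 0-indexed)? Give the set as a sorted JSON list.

Convert to CNF:
  S -> S T1 | T0 T1 | T1 A | b
  A -> T0 T0
  B -> S T1 | T0 T1
  T0 -> a
  T1 -> b

CYK table (by increasing span) — only the sub-triangle for w[1..2]:
  T[1,1] 'a' = {T0}  orig:{}
  T[2,2] 'a' = {T0}  orig:{}
  T[1,2] 'aa' = {A}

Original NTs in T[1,2] deriving "aa": ["A"]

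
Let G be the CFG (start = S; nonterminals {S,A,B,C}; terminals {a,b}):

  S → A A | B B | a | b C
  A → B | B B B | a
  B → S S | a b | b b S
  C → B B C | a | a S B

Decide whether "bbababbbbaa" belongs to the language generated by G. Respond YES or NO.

Convert to CNF:
  S -> A A | B B | T1 C | a
  A -> B X2 | S S | T0 T1 | T1 X3 | a
  B -> S S | T0 T1 | T1 X4
  C -> B X5 | T0 X6 | a
  T0 -> a
  T1 -> b
  X2 -> B B
  X3 -> T1 S
  X4 -> T1 S
  X5 -> B C
  X6 -> S B

CYK fill:
  cell(0,0) b: {T1}  orig:{}
  cell(1,1) b: {T1}  orig:{}
  cell(2,2) a: {A,C,S,T0}  orig:{A,C,S}
  cell(3,3) b: {T1}  orig:{}
  cell(4,4) a: {A,C,S,T0}  orig:{A,C,S}
  cell(5,5) b: {T1}  orig:{}
  cell(6,6) b: {T1}  orig:{}
  cell(7,7) b: {T1}  orig:{}
  cell(8,8) b: {T1}  orig:{}
  cell(9,9) a: {A,C,S,T0}  orig:{A,C,S}
  cell(10,10) a: {A,C,S,T0}  orig:{A,C,S}
  cell(0,1) bb: ∅
  cell(1,2) ba: {S,X3,X4}  orig:{S}
  cell(2,3) ab: {A,B}
  cell(3,4) ba: {S,X3,X4}  orig:{S}
  cell(4,5) ab: {A,B}
  cell(5,6) bb: ∅
  cell(6,7) bb: ∅
  cell(7,8) bb: ∅
  cell(8,9) ba: {S,X3,X4}  orig:{S}
  cell(9,10) aa: {A,B,S}
  cell(0,2) bba: {A,B,X3,X4}  orig:{A,B}
  cell(1,3) bab: ∅
  cell(2,4) aba: {A,B,S,X5}  orig:{A,B,S}
  cell(3,5) bab: ∅
  cell(4,6) abb: ∅
  cell(5,7) bbb: ∅
  cell(6,8) bbb: ∅
  cell(7,9) bba: {A,B,X3,X4}  orig:{A,B}
  cell(8,10) baa: {A,B,X3,X4}  orig:{A,B}
  cell(0,3) bbab: ∅
  cell(1,4) baba: {A,B,X3,X4}  orig:{A,B}
  cell(2,5) abab: {S,X2}  orig:{S}
  cell(3,6) babb: ∅
  cell(4,7) abbb: ∅
  cell(5,8) bbbb: ∅
  cell(6,9) bbba: {A,B}
  cell(7,10) bbaa: {A,B,S,X5}  orig:{A,B,S}
  cell(0,4) bbaba: {A,B}
  cell(1,5) babab: {X3,X4}  orig:{}
  cell(2,6) ababb: ∅
  cell(3,7) babbb: ∅
  cell(4,8) abbbb: ∅
  cell(5,9) bbbba: ∅
  cell(6,10) bbbaa: {S,X3,X4,X5}  orig:{S}
  cell(0,5) bbabab: {A,B}
  cell(1,6) bababb: ∅
  cell(2,7) ababbb: ∅
  cell(3,8) babbbb: ∅
  cell(4,9) abbbba: {S,X2}  orig:{S}
  cell(5,10) bbbbaa: {A,B,X3,X4}  orig:{A,B}
  cell(0,6) bbababb: ∅
  cell(1,7) bababbb: ∅
  cell(2,8) ababbbb: ∅
  cell(3,9) babbbba: {X3,X4}  orig:{}
  cell(4,10) abbbbaa: {A,B,C,S,X6}  orig:{A,B,C,S}
  cell(0,7) bbababbb: ∅
  cell(1,8) bababbbb: ∅
  cell(2,9) ababbbba: {A,X6}  orig:{A}
  cell(3,10) babbbbaa: {S,X3,X4,X6}  orig:{S}
  cell(0,8) bbababbbb: ∅
  cell(1,9) bababbbba: ∅
  cell(2,10) ababbbbaa: {A,B,C,S,X2,X5,X6}  orig:{A,B,C,S}
  cell(0,9) bbababbbba: {S,X2}  orig:{S}
  cell(1,10) bababbbbaa: {A,B,S,X2,X3,X4}  orig:{A,B,S}
  cell(0,10) bbababbbbaa: {A,B,C,S,X2,X3,X4}  orig:{A,B,C,S}

S ∈ T[0,10] ⇒ YES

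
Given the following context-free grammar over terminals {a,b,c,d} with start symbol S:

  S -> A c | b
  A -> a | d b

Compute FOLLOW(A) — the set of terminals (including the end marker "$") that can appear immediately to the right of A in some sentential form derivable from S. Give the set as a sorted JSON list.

Compute FIRST by fixpoint:
[1]
  A via A→a: +{a}
  A via A→d b: +{d}
  S via S→A c: +{a,d}
  S via S→b: +{b}
  FIRST(S)={a,b,d}  FIRST(A)={a,d}
[2] done
  FIRST(S)={a,b,d}  FIRST(A)={a,d}

FOLLOW sets:
initialize: $ ∈ FOLLOW(S)
round 1:
  S→A c: FOLLOW(A) ⊇ FIRST(c) = {c}; new: +{c}
  FOLLOW(S)={$}  FOLLOW(A)={c}
round 2: — fixpoint
  FOLLOW(S)={$}  FOLLOW(A)={c}

FOLLOW(A) = ["c"]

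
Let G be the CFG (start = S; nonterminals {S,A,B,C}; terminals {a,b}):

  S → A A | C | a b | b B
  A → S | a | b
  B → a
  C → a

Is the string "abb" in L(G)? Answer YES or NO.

Convert to CNF:
  S -> A A | T0 T1 | T1 B | a
  A -> A A | T0 T1 | T1 B | a | b
  B -> a
  C -> a
  T0 -> a
  T1 -> b

Fill CYK table bottom-up:
  [0..0]={A,B,C,S,T0}  "a"  orig:{A,B,C,S}
  [1..1]={A,T1}  "b"  orig:{A}
  [2..2]={A,T1}  "b"  orig:{A}
  [0..1]={A,S}  "ab"
  [1..2]={A,S}  "bb"
  [0..2]={A,S}  "abb"

S ∈ T[0,2] ⇒ YES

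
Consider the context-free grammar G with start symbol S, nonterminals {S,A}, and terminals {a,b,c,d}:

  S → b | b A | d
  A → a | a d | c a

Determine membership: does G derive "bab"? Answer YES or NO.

CNF form of G:
  S -> T3 A | b | d
  A -> T0 T1 | T2 T0 | a
  T0 -> a
  T1 -> d
  T2 -> c
  T3 -> b

Fill CYK table bottom-up:
  T[0,0] 'b' = {S,T3}  orig:{S}
  T[1,1] 'a' = {A,T0}  orig:{A}
  T[2,2] 'b' = {S,T3}  orig:{S}
  T[0,1] 'ba' = {S}
  T[1,2] 'ab' = ∅
  T[0,2] 'bab' = ∅

S ∉ T[0,2] ⇒ NO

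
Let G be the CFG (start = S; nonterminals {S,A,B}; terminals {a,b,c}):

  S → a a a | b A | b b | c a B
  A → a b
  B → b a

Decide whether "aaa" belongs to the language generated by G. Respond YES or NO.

CNF form of G:
  S -> T0 X3 | T1 A | T1 T1 | T2 X4
  A -> T0 T1
  B -> T1 T0
  T0 -> a
  T1 -> b
  T2 -> c
  X3 -> T0 T0
  X4 -> T0 B

Fill CYK table bottom-up:
  [0..0]={T0}  "a"  orig:{}
  [1..1]={T0}  "a"  orig:{}
  [2..2]={T0}  "a"  orig:{}
  [0..1]={X3}  "aa"  orig:{}
  [1..2]={X3}  "aa"  orig:{}
  [0..2]={S}  "aaa"

S ∈ T[0,2] ⇒ YES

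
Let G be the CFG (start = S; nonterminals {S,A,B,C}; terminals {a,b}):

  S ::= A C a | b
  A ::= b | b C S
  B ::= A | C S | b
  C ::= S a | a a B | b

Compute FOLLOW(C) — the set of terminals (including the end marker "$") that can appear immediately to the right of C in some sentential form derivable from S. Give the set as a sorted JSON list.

Compute FIRST by fixpoint:
pass 1:
  A via A→b: +{b}
  B via B→A: +{b}
  C via C→a a B: +{a}
  C via C→b: +{b}
  S via S→A C a: +{b}
  S: {b}  A: {b}  B: {b}  C: {a,b}
pass 2:
  B via B→C S: +{a}
  S: {b}  A: {b}  B: {a,b}  C: {a,b}
pass 3: (stable)
  S: {b}  A: {b}  B: {a,b}  C: {a,b}

FOLLOW sets:
FOLLOW(S) := {$}
pass 1:
  A→b C S: FOLLOW(C) ⊇ FIRST(S) = {b}; new: +{b}
  C→S a: FOLLOW(S) ⊇ FIRST(a) = {a}; new: +{a}
  C→a a B: FOLLOW(B) ⊇ FOLLOW(C) ⊇ {b}; new: +{b}
  S→A C a: FOLLOW(A) ⊇ FIRST(C) = {a,b}; new: +{a,b}
  S→A C a: FOLLOW(C) ⊇ FIRST(a) = {a}; new: +{a}
  FOLLOW(S)={$,a}  FOLLOW(A)={a,b}  FOLLOW(B)={b}  FOLLOW(C)={a,b}
pass 2:
  A→b C S: FOLLOW(S) ⊇ FOLLOW(A) ⊇ {a,b}; new: +{b}
  C→a a B: FOLLOW(B) ⊇ FOLLOW(C) ⊇ {a,b}; new: +{a}
  FOLLOW(S)={$,a,b}  FOLLOW(A)={a,b}  FOLLOW(B)={a,b}  FOLLOW(C)={a,b}
pass 3: — fixpoint
  FOLLOW(S)={$,a,b}  FOLLOW(A)={a,b}  FOLLOW(B)={a,b}  FOLLOW(C)={a,b}

FOLLOW(C) = ["a", "b"]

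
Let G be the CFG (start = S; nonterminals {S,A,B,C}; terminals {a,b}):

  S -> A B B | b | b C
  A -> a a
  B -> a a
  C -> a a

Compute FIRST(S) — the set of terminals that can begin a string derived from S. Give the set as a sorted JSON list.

Compute FIRST by fixpoint:
pass 1:
  A via A→a a: +{a}
  B via B→a a: +{a}
  C via C→a a: +{a}
  S via S→A B B: +{a}
  S via S→b: +{b}
  FIRST(S)={a,b}  FIRST(A)={a}  FIRST(B)={a}  FIRST(C)={a}
pass 2: — fixpoint
  FIRST(S)={a,b}  FIRST(A)={a}  FIRST(B)={a}  FIRST(C)={a}

FIRST(S) = ["a", "b"]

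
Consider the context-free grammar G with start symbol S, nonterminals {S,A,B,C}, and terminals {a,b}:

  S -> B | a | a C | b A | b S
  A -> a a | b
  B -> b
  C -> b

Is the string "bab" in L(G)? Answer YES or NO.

CNF form of G:
  S -> T0 C | T1 A | T1 S | a | b
  A -> T0 T0 | b
  B -> b
  C -> b
  T0 -> a
  T1 -> b

CYK fill:
  [0..0]={A,B,C,S,T1}  "b"  orig:{A,B,C,S}
  [1..1]={S,T0}  "a"  orig:{S}
  [2..2]={A,B,C,S,T1}  "b"  orig:{A,B,C,S}
  [0..1]={S}  "ba"
  [1..2]={S}  "ab"
  [0..2]={S}  "bab"

S ∈ T[0,2] ⇒ YES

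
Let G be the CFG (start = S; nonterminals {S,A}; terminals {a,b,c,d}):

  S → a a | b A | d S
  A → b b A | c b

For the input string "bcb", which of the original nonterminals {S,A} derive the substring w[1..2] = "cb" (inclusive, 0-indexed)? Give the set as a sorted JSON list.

Convert to CNF:
  S -> T0 A | T2 T2 | T3 S
  A -> T0 X4 | T1 T0
  T0 -> b
  T1 -> c
  T2 -> a
  T3 -> d
  X4 -> T0 A

CYK table (by increasing span) (cells [i..j] with 1 ≤ i ≤ j ≤ 2 only):
  T[1,1] 'c' = {T1}  orig:{}
  T[2,2] 'b' = {T0}  orig:{}
  T[1,2] 'cb' = {A}

Original NTs in T[1,2] deriving "cb": ["A"]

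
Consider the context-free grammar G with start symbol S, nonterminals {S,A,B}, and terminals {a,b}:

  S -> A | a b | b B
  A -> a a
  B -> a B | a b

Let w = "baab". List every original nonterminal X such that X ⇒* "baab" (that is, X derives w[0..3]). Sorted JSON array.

CNF form of G:
  S -> T0 T0 | T0 T1 | T1 B
  A -> T0 T0
  B -> T0 B | T0 T1
  T0 -> a
  T1 -> b

Fill CYK table bottom-up — only the sub-triangle for w[0..3]:
  T[0,0] 'b' = {T1}  orig:{}
  T[1,1] 'a' = {T0}  orig:{}
  T[2,2] 'a' = {T0}  orig:{}
  T[3,3] 'b' = {T1}  orig:{}
  T[0,1] 'ba' = ∅
  T[1,2] 'aa' = {A,S}
  T[2,3] 'ab' = {B,S}
  T[0,2] 'baa' = ∅
  T[1,3] 'aab' = {B}
  T[0,3] 'baab' = {S}

Original NTs in T[0,3] deriving "baab": ["S"]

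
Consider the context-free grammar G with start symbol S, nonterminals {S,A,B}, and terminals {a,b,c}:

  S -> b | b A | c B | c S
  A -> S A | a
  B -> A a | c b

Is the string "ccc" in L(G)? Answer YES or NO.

Convert to CNF:
  S -> T1 B | T1 S | T2 A | b
  A -> S A | a
  B -> A T0 | T1 T2
  T0 -> a
  T1 -> c
  T2 -> b

Fill CYK table bottom-up:
  [0..0]={T1}  "c"  orig:{}
  [1..1]={T1}  "c"  orig:{}
  [2..2]={T1}  "c"  orig:{}
  [0..1]=∅  "cc"
  [1..2]=∅  "cc"
  [0..2]=∅  "ccc"

S ∉ T[0,2] ⇒ NO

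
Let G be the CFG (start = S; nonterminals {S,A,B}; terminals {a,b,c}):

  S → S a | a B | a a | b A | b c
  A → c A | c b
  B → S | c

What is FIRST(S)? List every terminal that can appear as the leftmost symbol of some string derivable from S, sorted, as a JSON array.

Compute FIRST by fixpoint:
iter 1:
  A via A→c A: +{c}
  B via B→c: +{c}
  S via S→a B: +{a}
  S via S→b A: +{b}
  S: {a,b}  A: {c}  B: {c}
iter 2:
  B via B→S: +{a,b}
  S: {a,b}  A: {c}  B: {a,b,c}
iter 3: — fixpoint
  S: {a,b}  A: {c}  B: {a,b,c}

FIRST(S) = ["a", "b"]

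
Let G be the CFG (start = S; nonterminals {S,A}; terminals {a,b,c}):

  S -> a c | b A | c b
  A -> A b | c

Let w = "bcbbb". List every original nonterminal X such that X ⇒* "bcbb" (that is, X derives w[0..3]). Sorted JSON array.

CNF form of G:
  S -> T0 A | T1 T2 | T2 T0
  A -> A T0 | c
  T0 -> b
  T1 -> a
  T2 -> c

Fill CYK table bottom-up (cells [i..j] with 0 ≤ i ≤ j ≤ 3 only):
  cell(0,0) b: {T0}  orig:{}
  cell(1,1) c: {A,T2}  orig:{A}
  cell(2,2) b: {T0}  orig:{}
  cell(3,3) b: {T0}  orig:{}
  cell(0,1) bc: {S}
  cell(1,2) cb: {A,S}
  cell(2,3) bb: ∅
  cell(0,2) bcb: {S}
  cell(1,3) cbb: {A}
  cell(0,3) bcbb: {S}

Original NTs in T[0,3] deriving "bcbb": ["S"]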